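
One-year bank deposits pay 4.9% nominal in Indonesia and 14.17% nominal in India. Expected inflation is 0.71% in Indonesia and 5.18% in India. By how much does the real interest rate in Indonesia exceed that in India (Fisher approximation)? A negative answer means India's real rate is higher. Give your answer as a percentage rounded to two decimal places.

-4.80%

Indonesia: 4.9% − 0.71% = 4.190%
India: 14.17% − 5.18% = 8.990%
Differential = -4.800% → -4.80%.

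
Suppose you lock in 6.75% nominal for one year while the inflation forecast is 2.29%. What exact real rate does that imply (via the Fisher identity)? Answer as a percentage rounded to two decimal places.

1 + r = 1.06750 / 1.02290 = 1.043602
r = 1.043602 − 1 = 4.3602%, i.e. 4.36%.

4.36%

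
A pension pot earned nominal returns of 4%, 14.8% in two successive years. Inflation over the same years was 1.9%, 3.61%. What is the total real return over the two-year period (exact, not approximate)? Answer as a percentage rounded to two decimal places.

Compound the nominal returns: 1.0400 × 1.1480 = 1.193920.
Compound inflation: 1.0190 × 1.0361 = 1.055786.
Deflate: 1.193920 / 1.055786 = 1.130835.
Total real return = 1.130835 − 1 → 13.08%.

13.08%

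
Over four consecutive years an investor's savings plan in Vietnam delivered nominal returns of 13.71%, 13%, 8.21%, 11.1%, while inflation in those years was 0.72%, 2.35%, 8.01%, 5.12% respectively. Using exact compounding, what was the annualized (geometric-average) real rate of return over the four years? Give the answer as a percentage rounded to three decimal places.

7.183%

Nominal growth factor = 1.1371 × 1.1300 × 1.0821 × 1.1110 = 1.54475126
Price-level growth factor = 1.0072 × 1.0235 × 1.0801 × 1.0512 = 1.17045004
Real growth factor = 1.54475126 / 1.17045004 = 1.31979256
Annualized real rate = 1.31979256^(1/4) − 1 = 7.1831% → 7.183%.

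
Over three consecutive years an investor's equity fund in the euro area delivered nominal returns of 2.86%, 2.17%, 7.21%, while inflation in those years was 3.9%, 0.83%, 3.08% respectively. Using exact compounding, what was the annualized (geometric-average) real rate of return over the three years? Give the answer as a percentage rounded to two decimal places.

Nominal growth factor = 1.0286 × 1.0217 × 1.0721 = 1.12669200
Price-level growth factor = 1.0390 × 1.0083 × 1.0308 = 1.07989051
Real growth factor = 1.12669200 / 1.07989051 = 1.04333910
Annualized real rate = 1.04333910^(1/3) − 1 = 1.4243% → 1.42%.

1.42%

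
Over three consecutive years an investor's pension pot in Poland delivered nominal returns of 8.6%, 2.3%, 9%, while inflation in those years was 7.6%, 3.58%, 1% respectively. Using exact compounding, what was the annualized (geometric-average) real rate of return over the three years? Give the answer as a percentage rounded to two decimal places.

2.46%

Nominal growth factor = 1.0860 × 1.0230 × 1.0900 = 1.21096602
Price-level growth factor = 1.0760 × 1.0358 × 1.0100 = 1.12566601
Real growth factor = 1.21096602 / 1.12566601 = 1.07577737
Annualized real rate = 1.07577737^(1/3) − 1 = 2.4647% → 2.46%.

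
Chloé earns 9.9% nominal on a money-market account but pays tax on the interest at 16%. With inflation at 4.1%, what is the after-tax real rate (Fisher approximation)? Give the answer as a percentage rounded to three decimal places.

4.216%

After-tax nominal return = 9.9% × (1 − 0.16) = 8.3160%.
r ≈ 8.3160% − 4.1% → 4.216%.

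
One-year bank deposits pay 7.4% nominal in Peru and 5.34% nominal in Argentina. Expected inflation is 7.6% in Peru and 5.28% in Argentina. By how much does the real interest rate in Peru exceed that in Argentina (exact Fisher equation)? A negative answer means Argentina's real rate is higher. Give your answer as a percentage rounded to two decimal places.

Peru: (1 + 0.0740)/(1 + 0.0760) − 1 = -0.1859%
Argentina: (1 + 0.0534)/(1 + 0.0528) − 1 = 0.0570%
Differential = -0.1859% − 0.0570% = -0.2429% → -0.24%.

-0.24%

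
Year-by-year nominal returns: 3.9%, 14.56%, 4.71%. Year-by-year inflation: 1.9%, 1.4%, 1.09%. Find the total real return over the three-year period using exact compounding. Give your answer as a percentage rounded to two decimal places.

19.32%

Compound the nominal returns: 1.0390 × 1.1456 × 1.0471 = 1.246341.
Compound inflation: 1.0190 × 1.0140 × 1.0109 = 1.044529.
Deflate: 1.246341 / 1.044529 = 1.193209.
Total real return = 1.193209 − 1 → 19.32%.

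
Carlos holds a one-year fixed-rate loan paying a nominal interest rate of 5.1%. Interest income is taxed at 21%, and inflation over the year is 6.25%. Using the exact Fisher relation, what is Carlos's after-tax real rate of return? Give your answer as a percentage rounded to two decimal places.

After-tax nominal return = 5.1% × (1 − 0.21) = 4.0290%.
1 + r = 1.04029 / 1.06250 = 0.979096
After-tax real rate = 0.979096 − 1 → -2.09%.

-2.09%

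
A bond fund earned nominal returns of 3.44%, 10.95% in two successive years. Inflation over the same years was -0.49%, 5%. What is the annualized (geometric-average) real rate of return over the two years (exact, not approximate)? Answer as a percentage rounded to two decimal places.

4.80%

Nominal growth factor = 1.0344 × 1.1095 = 1.14766680
Price-level growth factor = 0.9951 × 1.0500 = 1.04485500
Real growth factor = 1.14766680 / 1.04485500 = 1.09839815
Annualized real rate = 1.09839815^(1/2) − 1 = 4.8045% → 4.80%.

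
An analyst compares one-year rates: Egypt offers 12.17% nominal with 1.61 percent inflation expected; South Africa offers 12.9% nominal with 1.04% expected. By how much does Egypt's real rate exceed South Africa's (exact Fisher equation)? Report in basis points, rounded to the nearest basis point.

Egypt: (1 + 0.1217)/(1 + 0.0161) − 1 = 10.3927%
South Africa: (1 + 0.1290)/(1 + 0.0104) − 1 = 11.7379%
Differential = 10.3927% − 11.7379% = -1.3452% → -135 basis points.

-135 basis points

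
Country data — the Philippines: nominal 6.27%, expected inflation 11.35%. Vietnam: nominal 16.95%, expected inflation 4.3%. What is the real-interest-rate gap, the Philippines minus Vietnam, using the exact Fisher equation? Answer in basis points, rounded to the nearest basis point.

The Philippines: (1 + 0.0627)/(1 + 0.1135) − 1 = -4.5622%
Vietnam: (1 + 0.1695)/(1 + 0.0430) − 1 = 12.1285%
Differential = -4.5622% − 12.1285% = -16.6907% → -1669 basis points.

-1669 basis points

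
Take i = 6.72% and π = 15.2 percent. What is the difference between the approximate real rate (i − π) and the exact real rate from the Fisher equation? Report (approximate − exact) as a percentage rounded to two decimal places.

-1.12%

Approximate: r ≈ 6.720% − 15.200% = -8.4800%
Exact: (1 + 0.0672)/(1 + 0.1520) − 1 = -7.3611%
Error = -8.4800% − (-7.3611%) = -1.1189% → -1.12%.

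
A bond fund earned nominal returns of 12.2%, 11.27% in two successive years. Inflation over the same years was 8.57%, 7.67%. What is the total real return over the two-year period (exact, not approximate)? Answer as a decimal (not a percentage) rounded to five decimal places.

0.06799

Compound the nominal returns: 1.1220 × 1.1127 = 1.248449.
Compound inflation: 1.0857 × 1.0767 = 1.168973.
Deflate: 1.248449 / 1.168973 = 1.067988.
Total real return = 1.067988 − 1 → 0.06799.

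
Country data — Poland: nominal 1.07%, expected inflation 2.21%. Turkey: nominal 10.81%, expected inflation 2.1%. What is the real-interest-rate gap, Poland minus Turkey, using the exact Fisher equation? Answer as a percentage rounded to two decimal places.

-9.65%

Poland: (1 + 0.0107)/(1 + 0.0221) − 1 = -1.1154%
Turkey: (1 + 0.1081)/(1 + 0.0210) − 1 = 8.5309%
Differential = -1.1154% − 8.5309% = -9.6462% → -9.65%.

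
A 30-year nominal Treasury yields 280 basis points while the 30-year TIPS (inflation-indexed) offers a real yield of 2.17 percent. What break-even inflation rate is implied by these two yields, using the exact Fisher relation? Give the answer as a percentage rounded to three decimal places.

0.617%

(1 + π) = (1 + i)/(1 + r) = 1.02800 / 1.02170 = 1.006166
Break-even inflation = 1.006166 − 1 → 0.617%.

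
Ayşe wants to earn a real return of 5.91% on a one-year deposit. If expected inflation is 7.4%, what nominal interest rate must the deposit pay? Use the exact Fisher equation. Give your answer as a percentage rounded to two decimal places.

(1 + i) = (1 + r)(1 + π) = 1.05910 × 1.07400 = 1.1374734
i = 1.1374734 − 1, so the required nominal rate is 13.75%.

13.75%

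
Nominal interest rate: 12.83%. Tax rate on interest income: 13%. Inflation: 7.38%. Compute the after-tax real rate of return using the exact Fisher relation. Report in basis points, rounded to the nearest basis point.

After-tax nominal return = 12.83% × (1 − 0.13) = 11.1621%.
1 + r = 1.111621 / 1.07380 = 1.035222
After-tax real rate = 1.035222 − 1 → 352 basis points.

352 basis points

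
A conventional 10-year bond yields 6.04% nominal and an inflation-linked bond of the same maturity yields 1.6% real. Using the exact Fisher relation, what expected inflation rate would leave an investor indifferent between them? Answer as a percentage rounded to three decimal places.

4.370%

(1 + π) = (1 + i)/(1 + r) = 1.06040 / 1.01600 = 1.043701
Break-even inflation = 1.043701 − 1 → 4.370%.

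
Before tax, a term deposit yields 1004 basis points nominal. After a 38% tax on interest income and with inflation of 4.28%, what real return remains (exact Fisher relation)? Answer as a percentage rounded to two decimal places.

After-tax nominal return = 10.04% × (1 − 0.38) = 6.2248%.
1 + r = 1.062248 / 1.04280 = 1.0186498
After-tax real rate = 1.0186498 − 1 → 1.86%.

1.86%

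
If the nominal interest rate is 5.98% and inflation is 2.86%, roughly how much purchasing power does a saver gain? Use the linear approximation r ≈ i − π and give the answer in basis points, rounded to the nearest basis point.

r ≈ i − π = 5.98% − 2.86% = 312 basis points.

312 basis points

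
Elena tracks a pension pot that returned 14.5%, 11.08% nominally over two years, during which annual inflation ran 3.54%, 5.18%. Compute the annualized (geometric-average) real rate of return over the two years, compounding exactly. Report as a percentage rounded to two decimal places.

Compound the nominal returns: 1.1450 × 1.1108 = 1.27186600.
Compound inflation: 1.0354 × 1.0518 = 1.08903372.
Deflate: 1.27186600 / 1.08903372 = 1.16788487.
Annualized real rate = 1.16788487^(1/2) − 1 = 8.0687% → 8.07%.

8.07%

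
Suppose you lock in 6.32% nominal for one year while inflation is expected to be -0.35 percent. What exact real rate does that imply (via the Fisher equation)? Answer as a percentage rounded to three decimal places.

By the Fisher equation, 1 + r = (1 + i)/(1 + π).
1 + r = 1.06320 / 0.99650 = 1.066934
r = 1.066934 − 1 = 6.6934%, i.e. 6.693%.

6.693%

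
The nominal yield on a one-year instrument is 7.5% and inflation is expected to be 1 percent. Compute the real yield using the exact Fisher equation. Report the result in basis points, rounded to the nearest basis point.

By the Fisher equation, 1 + r = (1 + i)/(1 + π).
1 + r = 1.07500 / 1.01000 = 1.064356
r = 1.064356 − 1 = 6.4356%, i.e. 644 basis points.

644 basis points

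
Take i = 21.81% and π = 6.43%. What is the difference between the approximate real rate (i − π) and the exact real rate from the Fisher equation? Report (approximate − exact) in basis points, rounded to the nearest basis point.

93 basis points

Approximate: r ≈ 21.810% − 6.430% = 15.3800%
Exact: (1 + 0.2181)/(1 + 0.0643) − 1 = 14.4508%
Error = 15.3800% − 14.4508% = 0.9292% → 93 basis points.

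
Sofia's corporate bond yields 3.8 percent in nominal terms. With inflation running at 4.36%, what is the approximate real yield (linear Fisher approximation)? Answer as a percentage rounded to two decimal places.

r ≈ i − π = 3.8% − 4.36% = -0.56%.

-0.56%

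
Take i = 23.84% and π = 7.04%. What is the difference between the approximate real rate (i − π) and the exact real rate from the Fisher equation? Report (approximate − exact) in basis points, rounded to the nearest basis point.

Approximate: r ≈ 23.840% − 7.040% = 16.8000%
Exact: (1 + 0.2384)/(1 + 0.0704) − 1 = 15.6951%
Error = 16.8000% − 15.6951% = 1.1049% → 110 basis points.

110 basis points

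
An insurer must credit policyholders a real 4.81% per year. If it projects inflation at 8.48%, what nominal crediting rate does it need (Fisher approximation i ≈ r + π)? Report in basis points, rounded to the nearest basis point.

i ≈ r + π = 4.81% + 8.48% = 1329 basis points.

1329 basis points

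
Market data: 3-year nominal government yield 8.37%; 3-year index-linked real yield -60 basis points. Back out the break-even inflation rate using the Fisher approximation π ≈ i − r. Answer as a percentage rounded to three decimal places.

π ≈ i − r = 8.37% − (-0.6%) → 8.970%.

8.970%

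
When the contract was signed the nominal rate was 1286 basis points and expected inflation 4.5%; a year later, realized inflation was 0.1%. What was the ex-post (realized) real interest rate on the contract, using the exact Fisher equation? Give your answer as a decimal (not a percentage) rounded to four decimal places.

0.1275

Ex-post: (1 + 0.1286)/(1 + 0.0010) − 1 = 12.7473%
So the realized real rate is 0.1275.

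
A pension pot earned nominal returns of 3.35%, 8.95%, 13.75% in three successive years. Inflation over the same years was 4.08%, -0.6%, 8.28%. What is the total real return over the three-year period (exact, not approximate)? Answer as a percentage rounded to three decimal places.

14.337%

Compound the nominal returns: 1.0335 × 1.0895 × 1.1375 = 1.280823.
Compound inflation: 1.0408 × 0.9940 × 1.0828 = 1.120216.
Deflate: 1.280823 / 1.120216 = 1.143371.
Total real return = 1.143371 − 1 → 14.337%.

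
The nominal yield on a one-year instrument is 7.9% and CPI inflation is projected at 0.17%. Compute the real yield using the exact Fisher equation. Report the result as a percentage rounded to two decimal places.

7.72%

By the Fisher equation, 1 + r = (1 + i)/(1 + π).
1 + r = 1.07900 / 1.00170 = 1.077169
r = 1.077169 − 1 = 7.7169%, i.e. 7.72%.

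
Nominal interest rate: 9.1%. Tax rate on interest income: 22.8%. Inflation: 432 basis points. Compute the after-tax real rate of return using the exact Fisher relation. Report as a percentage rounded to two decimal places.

After-tax nominal return = 9.1% × (1 − 0.228) = 7.0252%.
1 + r = 1.070252 / 1.04320 = 1.025932
After-tax real rate = 1.025932 − 1 → 2.59%.

2.59%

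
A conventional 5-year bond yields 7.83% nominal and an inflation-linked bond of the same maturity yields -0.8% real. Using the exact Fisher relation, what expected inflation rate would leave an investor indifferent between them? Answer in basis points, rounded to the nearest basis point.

870 basis points

(1 + π) = (1 + i)/(1 + r) = 1.07830 / 0.99200 = 1.086996
Break-even inflation = 1.086996 − 1 → 870 basis points.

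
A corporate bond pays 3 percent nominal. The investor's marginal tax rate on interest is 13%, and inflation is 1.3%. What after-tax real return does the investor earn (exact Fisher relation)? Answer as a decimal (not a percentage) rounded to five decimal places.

0.01293

After-tax nominal return = 3% × (1 − 0.13) = 2.6100%.
1 + r = 1.02610 / 1.01300 = 1.012932
After-tax real rate = 1.012932 − 1 → 0.01293.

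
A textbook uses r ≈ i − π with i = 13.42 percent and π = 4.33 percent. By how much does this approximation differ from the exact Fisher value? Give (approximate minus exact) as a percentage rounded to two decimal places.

0.38%

Approximate: r ≈ 13.420% − 4.330% = 9.0900%
Exact: (1 + 0.1342)/(1 + 0.0433) − 1 = 8.7127%
Error = 9.0900% − 8.7127% = 0.3773% → 0.38%.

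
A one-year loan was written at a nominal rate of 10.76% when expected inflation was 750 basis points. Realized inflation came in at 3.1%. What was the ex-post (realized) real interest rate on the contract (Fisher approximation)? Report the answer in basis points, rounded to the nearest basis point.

766 basis points

Ex-post: 10.76% − 3.1% = 7.660%
So the realized real rate is 766 basis points.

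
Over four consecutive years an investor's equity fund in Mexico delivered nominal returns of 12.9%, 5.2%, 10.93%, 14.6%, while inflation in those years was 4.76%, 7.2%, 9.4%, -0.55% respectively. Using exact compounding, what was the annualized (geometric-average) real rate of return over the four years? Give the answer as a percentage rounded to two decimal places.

Compound the nominal returns: 1.1290 × 1.0520 × 1.1093 × 1.1460 = 1.50988306.
Compound inflation: 1.0476 × 1.0720 × 1.0940 × 0.9945 = 1.22183450.
Deflate: 1.50988306 / 1.22183450 = 1.23575088.
Annualized real rate = 1.23575088^(1/4) − 1 = 5.4345% → 5.43%.

5.43%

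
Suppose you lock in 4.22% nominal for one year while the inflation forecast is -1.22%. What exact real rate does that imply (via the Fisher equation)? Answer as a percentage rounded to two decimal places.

5.51%

By the Fisher equation, 1 + r = (1 + i)/(1 + π).
1 + r = 1.04220 / 0.98780 = 1.055072
r = 1.055072 − 1 = 5.5072%, i.e. 5.51%.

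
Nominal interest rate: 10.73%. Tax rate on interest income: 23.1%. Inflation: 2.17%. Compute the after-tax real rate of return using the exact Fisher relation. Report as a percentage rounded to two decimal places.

After-tax nominal return = 10.73% × (1 − 0.231) = 8.25137%.
1 + r = 1.0825137 / 1.02170 = 1.059522
After-tax real rate = 1.059522 − 1 → 5.95%.

5.95%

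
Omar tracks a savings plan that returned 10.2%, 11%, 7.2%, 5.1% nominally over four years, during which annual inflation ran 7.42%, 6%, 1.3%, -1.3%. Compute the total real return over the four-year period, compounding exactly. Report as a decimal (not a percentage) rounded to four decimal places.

Nominal growth factor = 1.1020 × 1.1100 × 1.0720 × 1.0510 = 1.378168
Price-level growth factor = 1.0742 × 1.0600 × 1.0130 × 0.9870 = 1.138460
Real growth factor = 1.378168 / 1.138460 = 1.210555
Total real return = 1.210555 − 1 → 0.2106.

0.2106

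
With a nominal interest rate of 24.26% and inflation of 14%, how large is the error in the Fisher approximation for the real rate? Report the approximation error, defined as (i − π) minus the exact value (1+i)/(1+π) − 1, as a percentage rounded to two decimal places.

1.26%

Approximate: r ≈ 24.260% − 14.000% = 10.2600%
Exact: (1 + 0.2426)/(1 + 0.1400) − 1 = 9.0000%
Error = 10.2600% − 9.0000% = 1.2600% → 1.26%.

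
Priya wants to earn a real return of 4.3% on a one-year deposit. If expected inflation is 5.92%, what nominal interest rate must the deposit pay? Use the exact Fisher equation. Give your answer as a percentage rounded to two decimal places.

10.47%

(1 + i) = (1 + r)(1 + π) = 1.04300 × 1.05920 = 1.1047456
i = 1.1047456 − 1, so the required nominal rate is 10.47%.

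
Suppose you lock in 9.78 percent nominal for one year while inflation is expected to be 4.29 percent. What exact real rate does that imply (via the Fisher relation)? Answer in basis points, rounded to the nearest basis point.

By the Fisher relation, 1 + r = (1 + i)/(1 + π).
1 + r = 1.09780 / 1.04290 = 1.052642
r = 1.052642 − 1 = 5.2642%, i.e. 526 basis points.

526 basis points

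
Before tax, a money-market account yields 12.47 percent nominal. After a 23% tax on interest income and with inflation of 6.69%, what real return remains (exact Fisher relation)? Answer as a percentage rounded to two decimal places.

2.73%

After-tax nominal return = 12.47% × (1 − 0.23) = 9.6019%.
1 + r = 1.096019 / 1.06690 = 1.027293
After-tax real rate = 1.027293 − 1 → 2.73%.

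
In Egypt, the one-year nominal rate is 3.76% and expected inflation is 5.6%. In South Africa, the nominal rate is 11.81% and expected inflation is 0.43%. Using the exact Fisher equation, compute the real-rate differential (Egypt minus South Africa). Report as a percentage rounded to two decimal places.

Egypt: (1 + 0.0376)/(1 + 0.0560) − 1 = -1.7424%
South Africa: (1 + 0.1181)/(1 + 0.0043) − 1 = 11.3313%
Differential = -1.7424% − 11.3313% = -13.0737% → -13.07%.

-13.07%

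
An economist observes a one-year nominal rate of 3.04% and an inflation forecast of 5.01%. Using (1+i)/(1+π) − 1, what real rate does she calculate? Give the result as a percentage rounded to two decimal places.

1 + r = 1.03040 / 1.05010 = 0.981240
r = 0.981240 − 1 = -1.8760%, i.e. -1.88%.

-1.88%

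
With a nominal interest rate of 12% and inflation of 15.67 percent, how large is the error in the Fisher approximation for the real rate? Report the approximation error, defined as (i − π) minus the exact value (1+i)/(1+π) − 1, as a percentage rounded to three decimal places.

Approximate: r ≈ 12.000% − 15.670% = -3.6700%
Exact: (1 + 0.1200)/(1 + 0.1567) − 1 = -3.1728%
Error = -3.6700% − (-3.1728%) = -0.4972% → -0.497%.

-0.497%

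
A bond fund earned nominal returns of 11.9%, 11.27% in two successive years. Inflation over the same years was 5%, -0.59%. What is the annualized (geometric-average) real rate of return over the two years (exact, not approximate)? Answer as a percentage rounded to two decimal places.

Compound the nominal returns: 1.1190 × 1.1127 = 1.24511130.
Compound inflation: 1.0500 × 0.9941 = 1.04380500.
Deflate: 1.24511130 / 1.04380500 = 1.19285815.
Annualized real rate = 1.19285815^(1/2) − 1 = 9.2180% → 9.22%.

9.22%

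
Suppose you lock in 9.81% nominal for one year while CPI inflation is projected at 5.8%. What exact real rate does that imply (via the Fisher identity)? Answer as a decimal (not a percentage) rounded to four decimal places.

By the Fisher identity, 1 + r = (1 + i)/(1 + π).
1 + r = 1.09810 / 1.05800 = 1.037902
r = 1.037902 − 1 = 3.7902%, i.e. 0.0379.

0.0379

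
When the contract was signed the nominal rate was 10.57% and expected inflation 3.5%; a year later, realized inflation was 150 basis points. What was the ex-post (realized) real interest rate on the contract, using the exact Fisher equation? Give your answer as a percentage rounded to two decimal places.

8.94%

Ex-post: (1 + 0.1057)/(1 + 0.0150) − 1 = 8.9360%
So the realized real rate is 8.94%.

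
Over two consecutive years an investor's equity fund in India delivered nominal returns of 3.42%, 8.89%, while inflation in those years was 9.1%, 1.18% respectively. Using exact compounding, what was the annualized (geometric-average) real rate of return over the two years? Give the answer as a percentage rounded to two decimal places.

1.00%

Nominal growth factor = 1.0342 × 1.0889 = 1.12614038
Price-level growth factor = 1.0910 × 1.0118 = 1.10387380
Real growth factor = 1.12614038 / 1.10387380 = 1.02017131
Annualized real rate = 1.02017131^(1/2) − 1 = 1.0035% → 1.00%.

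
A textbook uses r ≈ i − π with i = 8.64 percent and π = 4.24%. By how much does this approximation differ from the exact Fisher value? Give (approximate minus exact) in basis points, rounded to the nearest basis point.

Approximate: r ≈ 8.640% − 4.240% = 4.4000%
Exact: (1 + 0.0864)/(1 + 0.0424) − 1 = 4.2210%
Error = 4.4000% − 4.2210% = 0.1790% → 18 basis points.

18 basis points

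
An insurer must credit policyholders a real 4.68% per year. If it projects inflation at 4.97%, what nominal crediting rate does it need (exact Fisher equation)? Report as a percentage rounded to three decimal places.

9.883%

(1 + i) = (1 + r)(1 + π) = 1.04680 × 1.04970 = 1.09882596
i = 1.09882596 − 1, so the required nominal rate is 9.883%.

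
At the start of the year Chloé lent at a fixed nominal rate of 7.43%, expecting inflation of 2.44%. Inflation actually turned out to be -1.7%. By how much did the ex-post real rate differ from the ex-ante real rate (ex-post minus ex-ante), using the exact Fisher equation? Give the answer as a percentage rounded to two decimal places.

4.42%

Ex-ante: (1 + 0.0743)/(1 + 0.0244) − 1 = 4.8711%
Ex-post: (1 + 0.0743)/(1 − 0.0170) − 1 = 9.2879%
Difference (ex-post − ex-ante) = 4.4168% → 4.42%.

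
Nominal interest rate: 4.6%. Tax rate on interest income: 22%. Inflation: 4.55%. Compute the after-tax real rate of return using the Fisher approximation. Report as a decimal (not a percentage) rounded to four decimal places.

After-tax nominal return = 4.6% × (1 − 0.22) = 3.5880%.
r ≈ 3.5880% − 4.55% → -0.0096.

-0.0096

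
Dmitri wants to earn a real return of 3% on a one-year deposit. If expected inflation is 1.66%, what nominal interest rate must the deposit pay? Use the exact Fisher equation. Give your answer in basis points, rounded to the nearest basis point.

471 basis points

(1 + i) = (1 + r)(1 + π) = 1.03000 × 1.01660 = 1.047098
i = 1.047098 − 1, so the required nominal rate is 471 basis points.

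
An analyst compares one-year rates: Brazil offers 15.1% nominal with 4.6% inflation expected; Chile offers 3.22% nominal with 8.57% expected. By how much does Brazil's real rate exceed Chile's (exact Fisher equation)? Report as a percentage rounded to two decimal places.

14.97%

Brazil: (1 + 0.1510)/(1 + 0.0460) − 1 = 10.0382%
Chile: (1 + 0.0322)/(1 + 0.0857) − 1 = -4.9277%
Differential = 10.0382% − (-4.9277%) = 14.9659% → 14.97%.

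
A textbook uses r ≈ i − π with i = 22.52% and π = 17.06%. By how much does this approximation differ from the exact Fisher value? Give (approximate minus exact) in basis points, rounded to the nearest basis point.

80 basis points

Approximate: r ≈ 22.520% − 17.060% = 5.4600%
Exact: (1 + 0.2252)/(1 + 0.1706) − 1 = 4.6643%
Error = 5.4600% − 4.6643% = 0.7957% → 80 basis points.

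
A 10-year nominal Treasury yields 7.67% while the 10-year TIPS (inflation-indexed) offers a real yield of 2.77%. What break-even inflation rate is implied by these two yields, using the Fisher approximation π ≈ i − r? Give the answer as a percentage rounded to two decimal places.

π ≈ i − r = 7.67% − 2.77% → 4.90%.

4.90%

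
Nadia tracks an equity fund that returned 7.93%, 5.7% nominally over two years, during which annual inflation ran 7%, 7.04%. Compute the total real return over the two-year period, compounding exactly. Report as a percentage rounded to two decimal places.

Compound the nominal returns: 1.0793 × 1.0570 = 1.140820.
Compound inflation: 1.0700 × 1.0704 = 1.145328.
Deflate: 1.140820 / 1.145328 = 0.996064.
Total real return = 0.996064 − 1 → -0.39%.

-0.39%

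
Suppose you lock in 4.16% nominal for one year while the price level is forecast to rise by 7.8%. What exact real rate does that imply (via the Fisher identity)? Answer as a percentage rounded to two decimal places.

By the Fisher identity, 1 + r = (1 + i)/(1 + π).
1 + r = 1.04160 / 1.07800 = 0.966234
r = 0.966234 − 1 = -3.3766%, i.e. -3.38%.

-3.38%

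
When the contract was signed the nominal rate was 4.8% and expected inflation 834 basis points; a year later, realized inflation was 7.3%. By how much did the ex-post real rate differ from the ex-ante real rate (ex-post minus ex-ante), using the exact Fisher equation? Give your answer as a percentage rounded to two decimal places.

Ex-ante: (1 + 0.0480)/(1 + 0.0834) − 1 = -3.2675%
Ex-post: (1 + 0.0480)/(1 + 0.0730) − 1 = -2.3299%
Difference (ex-post − ex-ante) = 0.9376% → 0.94%.

0.94%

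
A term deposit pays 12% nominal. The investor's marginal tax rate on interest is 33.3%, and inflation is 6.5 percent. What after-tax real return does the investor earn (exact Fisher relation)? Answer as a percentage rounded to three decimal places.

1.412%

After-tax nominal return = 12% × (1 − 0.333) = 8.0040%.
1 + r = 1.08004 / 1.06500 = 1.014122
After-tax real rate = 1.014122 − 1 → 1.412%.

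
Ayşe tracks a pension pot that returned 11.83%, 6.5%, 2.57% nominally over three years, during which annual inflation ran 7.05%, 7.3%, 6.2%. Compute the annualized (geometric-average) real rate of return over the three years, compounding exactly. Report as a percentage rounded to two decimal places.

0.05%

Nominal growth factor = 1.1183 × 1.0650 × 1.0257 = 1.22159793
Price-level growth factor = 1.0705 × 1.0730 × 1.0620 = 1.21986258
Real growth factor = 1.22159793 / 1.21986258 = 1.00142258
Annualized real rate = 1.00142258^(1/3) − 1 = 0.0474% → 0.05%.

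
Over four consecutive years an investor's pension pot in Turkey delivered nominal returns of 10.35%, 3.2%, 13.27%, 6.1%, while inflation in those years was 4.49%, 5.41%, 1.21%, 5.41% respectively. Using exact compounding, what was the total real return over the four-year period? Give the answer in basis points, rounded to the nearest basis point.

1647 basis points

Nominal growth factor = 1.1035 × 1.0320 × 1.1327 × 1.0610 = 1.368618
Price-level growth factor = 1.0449 × 1.0541 × 1.0121 × 1.0541 = 1.175065
Real growth factor = 1.368618 / 1.175065 = 1.164717
Total real return = 1.164717 − 1 → 1647 basis points.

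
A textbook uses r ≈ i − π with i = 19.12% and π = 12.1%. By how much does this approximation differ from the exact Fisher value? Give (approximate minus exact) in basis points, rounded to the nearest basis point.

Approximate: r ≈ 19.120% − 12.100% = 7.0200%
Exact: (1 + 0.1912)/(1 + 0.1210) − 1 = 6.2623%
Error = 7.0200% − 6.2623% = 0.7577% → 76 basis points.

76 basis points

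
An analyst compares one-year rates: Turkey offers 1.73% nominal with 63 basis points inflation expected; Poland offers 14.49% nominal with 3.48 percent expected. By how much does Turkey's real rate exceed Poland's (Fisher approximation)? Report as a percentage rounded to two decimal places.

Turkey: 1.73% − 0.63% = 1.100%
Poland: 14.49% − 3.48% = 11.010%
Differential = -9.910% → -9.91%.

-9.91%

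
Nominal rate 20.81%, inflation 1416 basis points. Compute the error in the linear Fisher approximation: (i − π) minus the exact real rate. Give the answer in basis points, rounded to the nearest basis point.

Approximate: r ≈ 20.810% − 14.160% = 6.6500%
Exact: (1 + 0.2081)/(1 + 0.1416) − 1 = 5.8252%
Error = 6.6500% − 5.8252% = 0.8248% → 82 basis points.

82 basis points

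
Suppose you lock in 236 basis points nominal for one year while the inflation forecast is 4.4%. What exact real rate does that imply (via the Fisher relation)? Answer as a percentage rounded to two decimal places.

By the Fisher relation, 1 + r = (1 + i)/(1 + π).
1 + r = 1.02360 / 1.04400 = 0.980460
r = 0.980460 − 1 = -1.9540%, i.e. -1.95%.

-1.95%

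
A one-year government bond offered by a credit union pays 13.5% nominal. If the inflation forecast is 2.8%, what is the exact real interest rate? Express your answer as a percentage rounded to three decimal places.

10.409%

By the Fisher equation, 1 + r = (1 + i)/(1 + π).
1 + r = 1.13500 / 1.02800 = 1.104086
r = 1.104086 − 1 = 10.4086%, i.e. 10.409%.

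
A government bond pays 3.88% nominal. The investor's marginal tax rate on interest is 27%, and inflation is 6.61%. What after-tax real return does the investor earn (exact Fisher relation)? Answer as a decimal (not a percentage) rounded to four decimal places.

After-tax nominal return = 3.88% × (1 − 0.27) = 2.8324%.
1 + r = 1.028324 / 1.06610 = 0.964566
After-tax real rate = 0.964566 − 1 → -0.0354.

-0.0354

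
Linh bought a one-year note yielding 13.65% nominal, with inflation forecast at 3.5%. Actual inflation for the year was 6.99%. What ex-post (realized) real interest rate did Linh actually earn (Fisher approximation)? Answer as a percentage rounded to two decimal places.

Ex-post: 13.65% − 6.99% = 6.660%
So the realized real rate is 6.66%.

6.66%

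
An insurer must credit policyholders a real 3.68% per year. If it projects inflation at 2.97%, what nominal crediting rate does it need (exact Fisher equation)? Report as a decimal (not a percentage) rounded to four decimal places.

(1 + i) = (1 + r)(1 + π) = 1.03680 × 1.02970 = 1.06759296
i = 1.06759296 − 1, so the required nominal rate is 0.0676.

0.0676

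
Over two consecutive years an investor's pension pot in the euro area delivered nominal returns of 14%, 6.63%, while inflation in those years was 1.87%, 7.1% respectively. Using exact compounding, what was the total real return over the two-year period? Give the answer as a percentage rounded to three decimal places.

Nominal growth factor = 1.1400 × 1.0663 = 1.215582
Price-level growth factor = 1.0187 × 1.0710 = 1.091028
Real growth factor = 1.215582 / 1.091028 = 1.114162
Total real return = 1.114162 − 1 → 11.416%.

11.416%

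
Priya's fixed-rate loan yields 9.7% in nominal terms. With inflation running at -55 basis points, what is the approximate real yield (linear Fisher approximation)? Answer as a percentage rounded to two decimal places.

r ≈ i − π = 9.7% − (-0.55%) = 10.25%.

10.25%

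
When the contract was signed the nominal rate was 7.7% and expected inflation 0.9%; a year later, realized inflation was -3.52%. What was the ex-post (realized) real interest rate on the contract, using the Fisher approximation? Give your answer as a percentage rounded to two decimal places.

11.22%

Ex-post: 7.7% − (-3.52%) = 11.220%
So the realized real rate is 11.22%.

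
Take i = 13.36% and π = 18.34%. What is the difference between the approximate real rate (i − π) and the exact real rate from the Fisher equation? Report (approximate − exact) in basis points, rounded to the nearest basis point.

Approximate: r ≈ 13.360% − 18.340% = -4.9800%
Exact: (1 + 0.1336)/(1 + 0.1834) − 1 = -4.2082%
Error = -4.9800% − (-4.2082%) = -0.7718% → -77 basis points.

-77 basis points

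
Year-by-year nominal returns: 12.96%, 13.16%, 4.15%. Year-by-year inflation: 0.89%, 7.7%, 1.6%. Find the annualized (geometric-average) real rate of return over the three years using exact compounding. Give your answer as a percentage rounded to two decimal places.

Compound the nominal returns: 1.1296 × 1.1316 × 1.0415 = 1.33130296.
Compound inflation: 1.0089 × 1.0770 × 1.0160 = 1.10397066.
Deflate: 1.33130296 / 1.10397066 = 1.20592240.
Annualized real rate = 1.20592240^(1/3) − 1 = 6.4404% → 6.44%.

6.44%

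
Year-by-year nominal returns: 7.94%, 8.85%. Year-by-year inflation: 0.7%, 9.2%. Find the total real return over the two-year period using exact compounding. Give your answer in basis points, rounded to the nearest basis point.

Compound the nominal returns: 1.0794 × 1.0885 = 1.174927.
Compound inflation: 1.0070 × 1.0920 = 1.099644.
Deflate: 1.174927 / 1.099644 = 1.068461.
Total real return = 1.068461 − 1 → 685 basis points.

685 basis points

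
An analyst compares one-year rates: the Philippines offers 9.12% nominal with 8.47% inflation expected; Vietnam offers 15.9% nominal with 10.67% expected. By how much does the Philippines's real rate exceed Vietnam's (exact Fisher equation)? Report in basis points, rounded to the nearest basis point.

The Philippines: (1 + 0.0912)/(1 + 0.0847) − 1 = 0.5992%
Vietnam: (1 + 0.1590)/(1 + 0.1067) − 1 = 4.7258%
Differential = 0.5992% − 4.7258% = -4.1265% → -413 basis points.

-413 basis points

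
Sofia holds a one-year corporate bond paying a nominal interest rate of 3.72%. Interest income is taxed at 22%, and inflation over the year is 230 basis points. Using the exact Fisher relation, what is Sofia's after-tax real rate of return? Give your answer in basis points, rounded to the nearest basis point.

59 basis points

After-tax nominal return = 3.72% × (1 − 0.22) = 2.9016%.
1 + r = 1.029016 / 1.02300 = 1.005881
After-tax real rate = 1.005881 − 1 → 59 basis points.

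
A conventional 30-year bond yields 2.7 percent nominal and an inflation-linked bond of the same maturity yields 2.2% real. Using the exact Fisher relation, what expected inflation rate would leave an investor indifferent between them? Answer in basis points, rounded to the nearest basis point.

(1 + π) = (1 + i)/(1 + r) = 1.02700 / 1.02200 = 1.004892
Break-even inflation = 1.004892 − 1 → 49 basis points.

49 basis points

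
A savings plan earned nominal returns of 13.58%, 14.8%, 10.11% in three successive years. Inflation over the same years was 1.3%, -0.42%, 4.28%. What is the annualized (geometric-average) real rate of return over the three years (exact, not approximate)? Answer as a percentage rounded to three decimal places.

10.925%

Compound the nominal returns: 1.1358 × 1.1480 × 1.1011 = 1.43572253.
Compound inflation: 1.0130 × 0.9958 × 1.0428 = 1.05191970.
Deflate: 1.43572253 / 1.05191970 = 1.36485943.
Annualized real rate = 1.36485943^(1/3) − 1 = 10.9250% → 10.925%.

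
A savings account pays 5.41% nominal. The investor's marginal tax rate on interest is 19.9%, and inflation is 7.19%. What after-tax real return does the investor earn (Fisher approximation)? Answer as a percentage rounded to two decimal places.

After-tax nominal return = 5.41% × (1 − 0.199) = 4.33341%.
r ≈ 4.33341% − 7.19% → -2.86%.

-2.86%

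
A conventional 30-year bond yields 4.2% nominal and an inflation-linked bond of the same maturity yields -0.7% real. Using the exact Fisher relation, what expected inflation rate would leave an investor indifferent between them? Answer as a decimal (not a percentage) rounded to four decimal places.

0.0493

(1 + π) = (1 + i)/(1 + r) = 1.04200 / 0.99300 = 1.049345
Break-even inflation = 1.049345 − 1 → 0.0493.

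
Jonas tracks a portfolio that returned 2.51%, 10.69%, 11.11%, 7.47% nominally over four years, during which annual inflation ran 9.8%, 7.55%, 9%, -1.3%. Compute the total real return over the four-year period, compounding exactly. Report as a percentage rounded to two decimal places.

6.65%

Nominal growth factor = 1.0251 × 1.1069 × 1.1111 × 1.0747 = 1.354924
Price-level growth factor = 1.0980 × 1.0755 × 1.0900 × 0.9870 = 1.270447
Real growth factor = 1.354924 / 1.270447 = 1.066494
Total real return = 1.066494 − 1 → 6.65%.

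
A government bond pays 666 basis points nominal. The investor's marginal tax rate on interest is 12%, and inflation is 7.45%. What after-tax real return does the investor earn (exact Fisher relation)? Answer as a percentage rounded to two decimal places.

-1.48%

After-tax nominal return = 6.66% × (1 − 0.12) = 5.8608%.
1 + r = 1.058608 / 1.07450 = 0.985210
After-tax real rate = 0.985210 − 1 → -1.48%.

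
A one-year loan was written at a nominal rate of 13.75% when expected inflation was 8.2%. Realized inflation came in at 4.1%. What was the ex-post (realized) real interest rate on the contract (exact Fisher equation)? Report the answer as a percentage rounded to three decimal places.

9.270%

Ex-post: (1 + 0.1375)/(1 + 0.0410) − 1 = 9.2699%
So the realized real rate is 9.270%.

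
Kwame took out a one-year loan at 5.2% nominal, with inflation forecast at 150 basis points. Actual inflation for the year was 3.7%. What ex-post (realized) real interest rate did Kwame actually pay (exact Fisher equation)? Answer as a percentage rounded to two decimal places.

Ex-post: (1 + 0.0520)/(1 + 0.0370) − 1 = 1.4465%
So the realized real rate is 1.45%.

1.45%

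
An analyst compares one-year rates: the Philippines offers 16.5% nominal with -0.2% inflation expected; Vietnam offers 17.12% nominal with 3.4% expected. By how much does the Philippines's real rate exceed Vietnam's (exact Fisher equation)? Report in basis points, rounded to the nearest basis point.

The Philippines: (1 + 0.1650)/(1 − 0.0020) − 1 = 16.7335%
Vietnam: (1 + 0.1712)/(1 + 0.0340) − 1 = 13.2689%
Differential = 16.7335% − 13.2689% = 3.4646% → 346 basis points.

346 basis points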